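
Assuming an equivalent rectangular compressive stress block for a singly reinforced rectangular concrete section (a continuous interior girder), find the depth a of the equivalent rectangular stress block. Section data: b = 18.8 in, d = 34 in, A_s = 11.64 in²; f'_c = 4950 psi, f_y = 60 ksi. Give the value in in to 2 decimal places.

a ≈ 8.83 in

T = A_s f_y = 11.64 × 60 = 698.4 kips.
a = T/(0.85 f'_c b) = 698.4/(0.85 × 4.95 × 18.8) = 8.83 in.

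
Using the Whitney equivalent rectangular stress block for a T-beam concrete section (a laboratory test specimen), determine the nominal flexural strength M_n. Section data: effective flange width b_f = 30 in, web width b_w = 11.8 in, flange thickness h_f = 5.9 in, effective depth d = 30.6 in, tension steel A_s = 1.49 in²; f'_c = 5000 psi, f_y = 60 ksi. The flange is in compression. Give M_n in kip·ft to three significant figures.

M_n ≈ 225 kip·ft

Tension: T = A_s f_y = 1.49 × 60 = 89.4 kips.
Try a within the flange: a = T/(0.85 f'_c b_f) = 89.4/(0.85 × 5 × 30) = 0.701 in.
Since a = 0.701 ≤ h_f = 5.9 in, the stress block lies entirely in the flange; analyse as a rectangular beam of width b_f.
M_n = T(d − a/2) = 89.4 × (30.6 − 0.3505) = 2704.3 kip·in.
M_n = 2704.3/12 = 225.36 kip·ft.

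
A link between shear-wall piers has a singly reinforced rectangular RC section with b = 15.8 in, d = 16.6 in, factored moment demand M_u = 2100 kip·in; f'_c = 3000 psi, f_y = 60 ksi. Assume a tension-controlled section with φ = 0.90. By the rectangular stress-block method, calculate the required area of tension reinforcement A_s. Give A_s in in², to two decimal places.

M_n = M_u/φ = 2100/0.90 = 2333.33 kip·in.
From M_n = 0.85 f'_c a b (d − a/2):
a = d − √(d² − 2M_n/(0.85 f'_c b)) = 16.6 − √(16.6² − 2 × 2333.33/(0.85 × 3 × 15.8)) = 3.961 in.
A_s = 0.85 f'_c a b / f_y = 0.85 × 3 × 3.961 × 15.8 / 60 = 2.660 in².

A_s ≈ 2.66 in²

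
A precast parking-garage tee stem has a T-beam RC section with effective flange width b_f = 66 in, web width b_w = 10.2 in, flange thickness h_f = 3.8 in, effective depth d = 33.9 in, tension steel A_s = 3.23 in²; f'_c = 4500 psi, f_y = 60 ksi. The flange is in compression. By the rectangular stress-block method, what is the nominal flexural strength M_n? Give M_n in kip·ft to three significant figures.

M_n ≈ 541 kip·ft

Tension: T = A_s f_y = 3.23 × 60 = 193.8 kips.
Try a within the flange: a = T/(0.85 f'_c b_f) = 193.8/(0.85 × 4.5 × 66) = 0.768 in.
Since a = 0.768 ≤ h_f = 3.8 in, the stress block lies entirely in the flange; analyse as a rectangular beam of width b_f.
M_n = T(d − a/2) = 193.8 × (33.9 − 0.384) = 6495.4 kip·in.
M_n = 6495.4/12 = 541.28 kip·ft.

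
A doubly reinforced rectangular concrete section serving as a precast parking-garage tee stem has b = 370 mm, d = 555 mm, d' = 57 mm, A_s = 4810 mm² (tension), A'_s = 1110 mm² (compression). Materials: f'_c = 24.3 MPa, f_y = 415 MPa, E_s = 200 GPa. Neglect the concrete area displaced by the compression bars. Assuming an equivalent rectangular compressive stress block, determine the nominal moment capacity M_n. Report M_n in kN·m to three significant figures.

Assume both tension and compression steel yield.
Net tension couple steel: A_s − A'_s = 3700 mm².
a = (A_s − A'_s) f_y / (0.85 f'_c b) = 1535500/(0.85 × 24.3 × 370) = 200.92 mm.
c = a/β₁ = 200.92/0.85 = 236.38 mm; ε'_s = 0.003(c − d')/c = 0.0023 ≥ f_y/E_s = 0.0021, so compression steel does yield.
M_n = (A_s − A'_s) f_y (d − a/2) + A'_s f_y (d − d') = [1535500 × (555 − 100.46) + 460650 × (555 − 57)] × 10⁻⁶ = 697.95 + 229.40 = 927.35 kN·m.

M_n ≈ 927 kN·m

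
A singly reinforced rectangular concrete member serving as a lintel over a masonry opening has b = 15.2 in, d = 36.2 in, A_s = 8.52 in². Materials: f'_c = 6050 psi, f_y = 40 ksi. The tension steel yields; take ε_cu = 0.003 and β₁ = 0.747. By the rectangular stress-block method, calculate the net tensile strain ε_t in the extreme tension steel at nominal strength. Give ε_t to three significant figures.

a = A_s f_y/(0.85 f'_c b) = 4.360 in.
β₁ = 0.747, so c = a/β₁ = 4.360/0.747 = 5.837 in.
From the linear strain diagram with ε_cu = 0.003: ε_t = 0.003 (d − c)/c = 0.003 × (36.2 − 5.837)/5.837 = 0.0156.
Since ε_t ≥ 0.005, the section is tension-controlled.

ε_t ≈ 0.0156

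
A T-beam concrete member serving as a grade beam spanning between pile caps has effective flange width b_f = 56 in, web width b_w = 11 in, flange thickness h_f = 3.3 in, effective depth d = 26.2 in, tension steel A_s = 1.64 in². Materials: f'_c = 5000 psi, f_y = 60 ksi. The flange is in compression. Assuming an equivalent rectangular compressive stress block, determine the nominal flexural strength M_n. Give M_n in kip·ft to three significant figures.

M_n ≈ 213 kip·ft

Tension: T = A_s f_y = 1.64 × 60 = 98.4 kips.
Try a within the flange: a = T/(0.85 f'_c b_f) = 98.4/(0.85 × 5 × 56) = 0.413 in.
Since a = 0.413 ≤ h_f = 3.3 in, the stress block lies entirely in the flange; analyse as a rectangular beam of width b_f.
M_n = T(d − a/2) = 98.4 × (26.2 − 0.2065) = 2557.8 kip·in.
M_n = 2557.8/12 = 213.15 kip·ft.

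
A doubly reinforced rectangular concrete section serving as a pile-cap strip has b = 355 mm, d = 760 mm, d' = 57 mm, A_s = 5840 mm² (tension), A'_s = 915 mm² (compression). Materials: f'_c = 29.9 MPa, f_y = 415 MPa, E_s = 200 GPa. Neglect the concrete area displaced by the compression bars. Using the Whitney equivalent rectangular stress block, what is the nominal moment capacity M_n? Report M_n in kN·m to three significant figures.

Assume both tension and compression steel yield.
Net tension couple steel: A_s − A'_s = 4925 mm².
a = (A_s − A'_s) f_y / (0.85 f'_c b) = 2043875/(0.85 × 29.9 × 355) = 226.54 mm.
c = a/β₁ = 226.54/0.836 = 270.98 mm; ε'_s = 0.003(c − d')/c = 0.0024 ≥ f_y/E_s = 0.0021, so compression steel does yield.
M_n = (A_s − A'_s) f_y (d − a/2) + A'_s f_y (d − d') = [2043875 × (760 − 113.27) + 379725 × (760 − 57)] × 10⁻⁶ = 1321.84 + 266.95 = 1588.79 kN·m.

M_n ≈ 1590 kN·m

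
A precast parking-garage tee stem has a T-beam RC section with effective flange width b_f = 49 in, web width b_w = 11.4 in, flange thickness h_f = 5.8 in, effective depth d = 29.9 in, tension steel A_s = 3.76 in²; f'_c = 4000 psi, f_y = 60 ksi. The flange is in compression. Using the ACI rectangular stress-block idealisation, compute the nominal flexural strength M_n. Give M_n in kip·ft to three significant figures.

M_n ≈ 549 kip·ft

Tension: T = A_s f_y = 3.76 × 60 = 225.6 kips.
Try a within the flange: a = T/(0.85 f'_c b_f) = 225.6/(0.85 × 4 × 49) = 1.354 in.
Since a = 1.354 ≤ h_f = 5.8 in, the stress block lies entirely in the flange; analyse as a rectangular beam of width b_f.
M_n = T(d − a/2) = 225.6 × (29.9 − 0.677) = 6592.7 kip·in.
M_n = 6592.7/12 = 549.39 kip·ft.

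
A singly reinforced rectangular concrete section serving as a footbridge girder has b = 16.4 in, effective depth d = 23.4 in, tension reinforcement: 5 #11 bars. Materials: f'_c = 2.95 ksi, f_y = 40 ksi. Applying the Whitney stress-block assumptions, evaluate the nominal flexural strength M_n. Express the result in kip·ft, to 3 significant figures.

M_n ≈ 510 kip·ft

A_s = 5 × 1.56 = 7.8 in².
T = A_s f_y = 7.8 × 40 = 312 kips.
a = T/(0.85 f'_c b) = 312/(0.85 × 2.95 × 16.4) = 7.587 in.
M_n = T(d − a/2) = 312 × (23.4 − 3.7935) = 6117.2 kip·in = 6117.2/12 = 509.77 kip·ft.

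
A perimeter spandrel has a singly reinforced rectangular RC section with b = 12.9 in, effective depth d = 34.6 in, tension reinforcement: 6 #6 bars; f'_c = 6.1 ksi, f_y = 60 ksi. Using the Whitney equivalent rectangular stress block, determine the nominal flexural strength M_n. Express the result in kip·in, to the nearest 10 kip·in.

M_n ≈ 5290 kip·in

A_s = 6 × 0.44 = 2.64 in².
T = A_s f_y = 2.64 × 60 = 158.4 kips.
a = T/(0.85 f'_c b) = 158.4/(0.85 × 6.1 × 12.9) = 2.368 in.
M_n = T(d − a/2) = 158.4 × (34.6 − 1.184) = 5293.1 kip·in.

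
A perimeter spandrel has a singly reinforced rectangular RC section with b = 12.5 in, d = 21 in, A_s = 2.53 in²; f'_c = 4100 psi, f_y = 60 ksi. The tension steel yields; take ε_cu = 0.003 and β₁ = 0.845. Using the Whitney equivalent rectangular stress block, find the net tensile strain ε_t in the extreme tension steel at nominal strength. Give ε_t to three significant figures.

a = A_s f_y/(0.85 f'_c b) = 3.485 in.
β₁ = 0.845, so c = a/β₁ = 3.485/0.845 = 4.124 in.
From the linear strain diagram with ε_cu = 0.003: ε_t = 0.003 (d − c)/c = 0.003 × (21 − 4.124)/4.124 = 0.0123.
Since ε_t ≥ 0.005, the section is tension-controlled.

ε_t ≈ 0.0123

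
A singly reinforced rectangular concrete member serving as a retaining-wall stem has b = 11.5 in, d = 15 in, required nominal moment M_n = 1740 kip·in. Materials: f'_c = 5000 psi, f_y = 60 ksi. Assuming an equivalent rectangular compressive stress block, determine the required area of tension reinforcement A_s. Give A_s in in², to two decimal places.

A_s ≈ 2.12 in²

From M_n = 0.85 f'_c a b (d − a/2):
a = d − √(d² − 2M_n/(0.85 f'_c b)) = 15 − √(15² − 2 × 1740/(0.85 × 5 × 11.5)) = 2.598 in.
A_s = 0.85 f'_c a b / f_y = 0.85 × 5 × 2.598 × 11.5 / 60 = 2.116 in².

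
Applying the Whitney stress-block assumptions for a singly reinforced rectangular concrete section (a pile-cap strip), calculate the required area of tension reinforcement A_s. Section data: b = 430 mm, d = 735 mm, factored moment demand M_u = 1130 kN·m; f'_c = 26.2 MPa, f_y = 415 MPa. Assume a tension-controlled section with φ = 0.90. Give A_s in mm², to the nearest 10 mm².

M_n = M_u/φ = 1130/0.90 = 1255.56 kN·m.
With M_n = 0.85 f'_c a b (d − a/2), solve the quadratic for a:
a = d − √(d² − 2M_n/(0.85 f'_c b)) = 735 − √(735² − 2 × 1255.56×10⁶/(0.85 × 26.2 × 430)) = 207.75 mm.
A_s = 0.85 f'_c a b / f_y = 0.85 × 26.2 × 207.75 × 430 / 415 = 4793.8 mm².

A_s ≈ 4790 mm²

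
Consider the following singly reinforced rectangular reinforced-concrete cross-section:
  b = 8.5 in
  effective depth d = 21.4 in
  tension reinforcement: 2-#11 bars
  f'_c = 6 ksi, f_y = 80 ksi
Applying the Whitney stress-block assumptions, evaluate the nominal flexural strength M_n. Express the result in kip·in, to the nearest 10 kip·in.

M_n ≈ 4620 kip·in

A_s = 2 × 1.56 = 3.12 in².
T = A_s f_y = 3.12 × 80 = 249.6 kips.
a = T/(0.85 f'_c b) = 249.6/(0.85 × 6 × 8.5) = 5.758 in.
M_n = T(d − a/2) = 249.6 × (21.4 − 2.879) = 4622.8 kip·in.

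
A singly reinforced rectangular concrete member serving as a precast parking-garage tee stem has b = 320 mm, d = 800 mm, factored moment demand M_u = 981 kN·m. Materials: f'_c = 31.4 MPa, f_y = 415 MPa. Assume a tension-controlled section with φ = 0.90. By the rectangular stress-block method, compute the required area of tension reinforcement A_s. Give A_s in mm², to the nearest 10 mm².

M_n = M_u/φ = 981/0.90 = 1090 kN·m.
With M_n = 0.85 f'_c a b (d − a/2), solve the quadratic for a:
a = d − √(d² − 2M_n/(0.85 f'_c b)) = 800 − √(800² − 2 × 1090×10⁶/(0.85 × 31.4 × 320)) = 179.71 mm.
A_s = 0.85 f'_c a b / f_y = 0.85 × 31.4 × 179.71 × 320 / 415 = 3698.5 mm².

A_s ≈ 3700 mm²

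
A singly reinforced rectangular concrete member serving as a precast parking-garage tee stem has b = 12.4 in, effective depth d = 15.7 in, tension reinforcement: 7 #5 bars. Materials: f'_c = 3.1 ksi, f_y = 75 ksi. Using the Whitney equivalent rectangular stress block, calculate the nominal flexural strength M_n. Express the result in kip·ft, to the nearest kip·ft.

A_s = 7 × 0.31 = 2.17 in².
T = A_s f_y = 2.17 × 75 = 162.75 kips.
a = T/(0.85 f'_c b) = 162.75/(0.85 × 3.1 × 12.4) = 4.981 in.
M_n = T(d − a/2) = 162.75 × (15.7 − 2.4905) = 2149.8 kip·in = 2149.8/12 = 179.15 kip·ft.

M_n ≈ 179 kip·ft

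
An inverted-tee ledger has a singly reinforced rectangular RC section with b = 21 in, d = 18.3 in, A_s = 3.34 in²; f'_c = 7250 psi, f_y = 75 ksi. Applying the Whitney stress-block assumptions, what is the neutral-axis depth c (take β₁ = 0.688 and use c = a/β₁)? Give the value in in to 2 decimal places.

c ≈ 2.81 in

T = A_s f_y = 3.34 × 75 = 250.5 kips.
a = T/(0.85 f'_c b) = 250.5/(0.85 × 7.25 × 21) = 1.9357 in.
With β₁ = 0.688, c = a/β₁ = 1.9357/0.688 = 2.81 in.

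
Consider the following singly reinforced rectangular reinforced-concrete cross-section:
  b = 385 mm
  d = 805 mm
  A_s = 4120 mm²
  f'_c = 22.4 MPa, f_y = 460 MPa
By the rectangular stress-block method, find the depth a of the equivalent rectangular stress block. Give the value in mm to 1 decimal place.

T = A_s f_y = 4120 × 460 = 1895200 N = 1895.2 kN.
Setting C = 0.85 f'_c a b equal to T: a = 1895200/(0.85 × 22.4 × 385) = 258.5 mm.

a ≈ 258.5 mm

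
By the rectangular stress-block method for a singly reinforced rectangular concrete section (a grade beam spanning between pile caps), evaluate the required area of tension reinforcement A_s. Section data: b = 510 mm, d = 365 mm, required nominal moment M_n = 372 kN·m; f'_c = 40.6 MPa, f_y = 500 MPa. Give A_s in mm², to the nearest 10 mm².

With M_n = 0.85 f'_c a b (d − a/2), solve the quadratic for a:
a = d − √(d² − 2M_n/(0.85 f'_c b)) = 365 − √(365² − 2 × 372×10⁶/(0.85 × 40.6 × 510)) = 63.42 mm.
A_s = 0.85 f'_c a b / f_y = 0.85 × 40.6 × 63.42 × 510 / 500 = 2232.4 mm².

A_s ≈ 2230 mm²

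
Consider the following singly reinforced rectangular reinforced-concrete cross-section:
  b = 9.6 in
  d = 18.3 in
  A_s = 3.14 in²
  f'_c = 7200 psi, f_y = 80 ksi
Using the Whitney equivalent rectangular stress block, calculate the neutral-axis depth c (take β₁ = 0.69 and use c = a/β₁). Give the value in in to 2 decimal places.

T = A_s f_y = 3.14 × 80 = 251.2 kips.
a = T/(0.85 f'_c b) = 251.2/(0.85 × 7.2 × 9.6) = 4.2756 in.
With β₁ = 0.69, c = a/β₁ = 4.2756/0.69 = 6.20 in.

c ≈ 6.20 in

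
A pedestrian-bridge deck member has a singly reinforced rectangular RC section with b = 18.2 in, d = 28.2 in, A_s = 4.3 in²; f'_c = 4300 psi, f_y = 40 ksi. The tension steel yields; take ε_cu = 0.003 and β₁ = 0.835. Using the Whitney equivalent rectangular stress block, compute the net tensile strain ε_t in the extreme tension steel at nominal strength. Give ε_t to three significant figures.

a = A_s f_y/(0.85 f'_c b) = 2.586 in.
β₁ = 0.835, so c = a/β₁ = 2.586/0.835 = 3.097 in.
From the linear strain diagram with ε_cu = 0.003: ε_t = 0.003 (d − c)/c = 0.003 × (28.2 − 3.097)/3.097 = 0.0243.
Since ε_t ≥ 0.005, the section is tension-controlled.

ε_t ≈ 0.0243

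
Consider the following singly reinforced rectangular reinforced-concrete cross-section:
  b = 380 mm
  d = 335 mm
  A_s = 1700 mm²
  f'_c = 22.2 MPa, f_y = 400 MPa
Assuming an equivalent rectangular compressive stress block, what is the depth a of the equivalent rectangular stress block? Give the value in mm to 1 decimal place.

a ≈ 94.8 mm

T = A_s f_y = 1700 × 400 = 680000 N = 680 kN.
Setting C = 0.85 f'_c a b equal to T: a = 680000/(0.85 × 22.2 × 380) = 94.8 mm.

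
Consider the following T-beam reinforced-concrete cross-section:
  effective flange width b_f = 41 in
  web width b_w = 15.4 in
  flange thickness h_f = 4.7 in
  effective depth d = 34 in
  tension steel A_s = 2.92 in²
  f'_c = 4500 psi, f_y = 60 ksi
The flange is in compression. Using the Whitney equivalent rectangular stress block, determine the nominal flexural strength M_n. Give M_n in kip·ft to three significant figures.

M_n ≈ 488 kip·ft

Tension: T = A_s f_y = 2.92 × 60 = 175.2 kips.
Try a within the flange: a = T/(0.85 f'_c b_f) = 175.2/(0.85 × 4.5 × 41) = 1.117 in.
Since a = 1.117 ≤ h_f = 4.7 in, the stress block lies entirely in the flange; analyse as a rectangular beam of width b_f.
M_n = T(d − a/2) = 175.2 × (34 − 0.5585) = 5859.0 kip·in.
M_n = 5859.0/12 = 488.25 kip·ft.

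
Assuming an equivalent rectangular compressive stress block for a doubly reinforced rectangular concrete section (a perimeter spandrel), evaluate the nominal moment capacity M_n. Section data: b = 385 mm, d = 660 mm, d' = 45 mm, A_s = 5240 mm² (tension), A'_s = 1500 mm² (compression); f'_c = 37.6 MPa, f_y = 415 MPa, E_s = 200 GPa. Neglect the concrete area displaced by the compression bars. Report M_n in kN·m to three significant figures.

M_n ≈ 1310 kN·m

Assume both tension and compression steel yield.
Net tension couple steel: A_s − A'_s = 3740 mm².
a = (A_s − A'_s) f_y / (0.85 f'_c b) = 1552100/(0.85 × 37.6 × 385) = 126.14 mm.
c = a/β₁ = 126.14/0.781 = 161.51 mm; ε'_s = 0.003(c − d')/c = 0.0022 ≥ f_y/E_s = 0.0021, so compression steel does yield.
M_n = (A_s − A'_s) f_y (d − a/2) + A'_s f_y (d − d') = [1552100 × (660 − 63.07) + 622500 × (660 − 45)] × 10⁻⁶ = 926.50 + 382.84 = 1309.34 kN·m.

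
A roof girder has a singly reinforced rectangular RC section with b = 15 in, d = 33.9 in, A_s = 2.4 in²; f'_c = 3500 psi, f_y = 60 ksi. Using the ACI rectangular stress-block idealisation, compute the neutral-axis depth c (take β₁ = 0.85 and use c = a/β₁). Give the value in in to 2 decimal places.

c ≈ 3.80 in

T = A_s f_y = 2.4 × 60 = 144 kips.
a = T/(0.85 f'_c b) = 144/(0.85 × 3.5 × 15) = 3.2269 in.
With β₁ = 0.85, c = a/β₁ = 3.2269/0.85 = 3.80 in.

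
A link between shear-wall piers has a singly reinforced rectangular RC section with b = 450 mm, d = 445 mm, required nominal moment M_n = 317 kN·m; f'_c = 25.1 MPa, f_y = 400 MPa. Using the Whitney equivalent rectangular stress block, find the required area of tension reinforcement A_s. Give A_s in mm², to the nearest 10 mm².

With M_n = 0.85 f'_c a b (d − a/2), solve the quadratic for a:
a = d − √(d² − 2M_n/(0.85 f'_c b)) = 445 − √(445² − 2 × 317×10⁶/(0.85 × 25.1 × 450)) = 81.70 mm.
A_s = 0.85 f'_c a b / f_y = 0.85 × 25.1 × 81.70 × 450 / 400 = 1961.0 mm².

A_s ≈ 1960 mm²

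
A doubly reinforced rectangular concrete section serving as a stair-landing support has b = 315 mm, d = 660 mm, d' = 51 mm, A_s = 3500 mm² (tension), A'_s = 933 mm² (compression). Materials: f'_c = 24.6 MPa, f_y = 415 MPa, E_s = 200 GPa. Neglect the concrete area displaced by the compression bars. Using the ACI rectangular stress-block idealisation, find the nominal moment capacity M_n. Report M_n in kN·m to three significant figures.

M_n ≈ 853 kN·m

Assume both tension and compression steel yield.
Net tension couple steel: A_s − A'_s = 2567 mm².
a = (A_s − A'_s) f_y / (0.85 f'_c b) = 1065305/(0.85 × 24.6 × 315) = 161.74 mm.
c = a/β₁ = 161.74/0.85 = 190.28 mm; ε'_s = 0.003(c − d')/c = 0.0022 ≥ f_y/E_s = 0.0021, so compression steel does yield.
M_n = (A_s − A'_s) f_y (d − a/2) + A'_s f_y (d − d') = [1065305 × (660 − 80.87) + 387195 × (660 − 51)] × 10⁻⁶ = 616.95 + 235.80 = 852.75 kN·m.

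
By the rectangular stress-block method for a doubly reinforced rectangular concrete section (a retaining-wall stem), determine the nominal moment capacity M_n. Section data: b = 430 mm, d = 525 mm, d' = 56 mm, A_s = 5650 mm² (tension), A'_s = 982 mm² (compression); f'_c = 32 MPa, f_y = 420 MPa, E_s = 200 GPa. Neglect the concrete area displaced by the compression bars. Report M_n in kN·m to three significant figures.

M_n ≈ 1060 kN·m

Assume both tension and compression steel yield.
Net tension couple steel: A_s − A'_s = 4668 mm².
a = (A_s − A'_s) f_y / (0.85 f'_c b) = 1960560/(0.85 × 32 × 430) = 167.63 mm.
c = a/β₁ = 167.63/0.821 = 204.18 mm; ε'_s = 0.003(c − d')/c = 0.0022 ≥ f_y/E_s = 0.0021, so compression steel does yield.
M_n = (A_s − A'_s) f_y (d − a/2) + A'_s f_y (d − d') = [1960560 × (525 − 83.815) + 412440 × (525 − 56)] × 10⁻⁶ = 864.97 + 193.43 = 1058.40 kN·m.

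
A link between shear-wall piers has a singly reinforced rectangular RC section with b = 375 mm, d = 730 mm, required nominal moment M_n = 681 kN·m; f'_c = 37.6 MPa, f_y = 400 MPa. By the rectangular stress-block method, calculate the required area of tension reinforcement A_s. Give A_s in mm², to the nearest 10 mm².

With M_n = 0.85 f'_c a b (d − a/2), solve the quadratic for a:
a = d − √(d² − 2M_n/(0.85 f'_c b)) = 730 − √(730² − 2 × 681×10⁶/(0.85 × 37.6 × 375)) = 82.50 mm.
A_s = 0.85 f'_c a b / f_y = 0.85 × 37.6 × 82.50 × 375 / 400 = 2471.9 mm².

A_s ≈ 2470 mm²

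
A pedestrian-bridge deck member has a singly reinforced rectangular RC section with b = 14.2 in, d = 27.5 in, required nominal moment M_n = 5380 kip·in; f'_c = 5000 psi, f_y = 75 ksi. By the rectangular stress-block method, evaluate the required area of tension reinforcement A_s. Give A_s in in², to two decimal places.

A_s ≈ 2.78 in²

From M_n = 0.85 f'_c a b (d − a/2):
a = d − √(d² − 2M_n/(0.85 f'_c b)) = 27.5 − √(27.5² − 2 × 5380/(0.85 × 5 × 14.2)) = 3.459 in.
A_s = 0.85 f'_c a b / f_y = 0.85 × 5 × 3.459 × 14.2 / 75 = 2.783 in².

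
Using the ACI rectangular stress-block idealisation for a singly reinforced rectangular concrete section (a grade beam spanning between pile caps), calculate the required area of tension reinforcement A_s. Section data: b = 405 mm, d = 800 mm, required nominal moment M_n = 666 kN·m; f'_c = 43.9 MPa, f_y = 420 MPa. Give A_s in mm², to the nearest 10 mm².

With M_n = 0.85 f'_c a b (d − a/2), solve the quadratic for a:
a = d − √(d² − 2M_n/(0.85 f'_c b)) = 800 − √(800² − 2 × 666×10⁶/(0.85 × 43.9 × 405)) = 57.13 mm.
A_s = 0.85 f'_c a b / f_y = 0.85 × 43.9 × 57.13 × 405 / 420 = 2055.7 mm².

A_s ≈ 2060 mm²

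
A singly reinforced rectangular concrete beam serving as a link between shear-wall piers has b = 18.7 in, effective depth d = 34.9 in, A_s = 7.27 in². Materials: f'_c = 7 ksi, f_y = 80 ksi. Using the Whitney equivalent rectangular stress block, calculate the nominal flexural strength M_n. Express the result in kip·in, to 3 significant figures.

M_n ≈ 18800 kip·in

T = A_s f_y = 7.27 × 80 = 581.6 kips.
a = T/(0.85 f'_c b) = 581.6/(0.85 × 7 × 18.7) = 5.227 in.
M_n = T(d − a/2) = 581.6 × (34.9 − 2.6135) = 18777.8 kip·in.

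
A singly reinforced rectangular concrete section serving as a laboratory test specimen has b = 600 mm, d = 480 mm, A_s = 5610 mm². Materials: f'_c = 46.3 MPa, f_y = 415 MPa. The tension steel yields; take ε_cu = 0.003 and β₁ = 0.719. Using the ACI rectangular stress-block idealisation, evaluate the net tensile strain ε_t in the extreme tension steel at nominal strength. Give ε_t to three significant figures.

a = A_s f_y/(0.85 f'_c b) = 98.60 mm.
β₁ = 0.719, so c = a/β₁ = 98.60/0.719 = 137.13 mm.
From the linear strain diagram with ε_cu = 0.003: ε_t = 0.003 (d − c)/c = 0.003 × (480 − 137.13)/137.13 = 0.00750.
Since ε_t ≥ 0.005, the section is tension-controlled.

ε_t ≈ 0.00750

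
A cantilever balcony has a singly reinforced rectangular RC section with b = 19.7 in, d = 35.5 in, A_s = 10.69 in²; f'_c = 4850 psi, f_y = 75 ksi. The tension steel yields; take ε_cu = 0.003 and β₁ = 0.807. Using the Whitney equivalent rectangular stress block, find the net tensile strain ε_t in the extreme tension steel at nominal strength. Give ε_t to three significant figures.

a = A_s f_y/(0.85 f'_c b) = 9.872 in.
β₁ = 0.807, so c = a/β₁ = 9.872/0.807 = 12.233 in.
From the linear strain diagram with ε_cu = 0.003: ε_t = 0.003 (d − c)/c = 0.003 × (35.5 − 12.233)/12.233 = 0.00571.
Since ε_t ≥ 0.005, the section is tension-controlled.

ε_t ≈ 0.00571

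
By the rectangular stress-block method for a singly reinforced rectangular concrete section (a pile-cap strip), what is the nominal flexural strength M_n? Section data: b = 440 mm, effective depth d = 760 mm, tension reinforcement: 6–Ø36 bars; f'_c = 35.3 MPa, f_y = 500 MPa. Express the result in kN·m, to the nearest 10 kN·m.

A_s = 6 × 1018 = 6108 mm².
T = A_s f_y = 6108 × 500 = 3054000 N = 3054 kN.
From C = T: a = T/(0.85 f'_c b) = 3054000/(0.85 × 35.3 × 440) = 231.33 mm.
M_n = T(d − a/2) = 3054 kN × (760 − 115.665) mm = 1967.80 kN·m.

M_n ≈ 1970 kN·m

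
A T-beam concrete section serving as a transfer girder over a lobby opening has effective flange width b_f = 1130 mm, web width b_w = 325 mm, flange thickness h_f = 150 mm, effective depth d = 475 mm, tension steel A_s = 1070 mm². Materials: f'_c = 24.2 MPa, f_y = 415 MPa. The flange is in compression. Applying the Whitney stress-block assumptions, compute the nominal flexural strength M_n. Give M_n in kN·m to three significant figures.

Tension: T = A_s f_y = 1070 × 415 = 444050 N.
Try a within the flange: a = T/(0.85 f'_c b_f) = 444050/(0.85 × 24.2 × 1130) = 19.10 mm.
Since a = 19.10 ≤ h_f = 150 mm, the stress block lies entirely in the flange; analyse as a rectangular beam of width b_f.
M_n = T(d − a/2) = 444050 × (475 − 9.55) = 206.68 × 10⁶ N·mm.
M_n = 206.68 kN·m.

M_n ≈ 207 kN·m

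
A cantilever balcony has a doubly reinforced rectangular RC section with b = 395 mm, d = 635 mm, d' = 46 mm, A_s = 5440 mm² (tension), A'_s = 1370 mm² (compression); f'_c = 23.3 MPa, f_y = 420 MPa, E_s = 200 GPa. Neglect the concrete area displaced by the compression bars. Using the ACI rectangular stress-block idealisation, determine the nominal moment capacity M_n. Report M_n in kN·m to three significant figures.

M_n ≈ 1240 kN·m

Assume both tension and compression steel yield.
Net tension couple steel: A_s − A'_s = 4070 mm².
a = (A_s − A'_s) f_y / (0.85 f'_c b) = 1709400/(0.85 × 23.3 × 395) = 218.51 mm.
c = a/β₁ = 218.51/0.85 = 257.07 mm; ε'_s = 0.003(c − d')/c = 0.0025 ≥ f_y/E_s = 0.0021, so compression steel does yield.
M_n = (A_s − A'_s) f_y (d − a/2) + A'_s f_y (d − d') = [1709400 × (635 − 109.255) + 575400 × (635 − 46)] × 10⁻⁶ = 898.71 + 338.91 = 1237.62 kN·m.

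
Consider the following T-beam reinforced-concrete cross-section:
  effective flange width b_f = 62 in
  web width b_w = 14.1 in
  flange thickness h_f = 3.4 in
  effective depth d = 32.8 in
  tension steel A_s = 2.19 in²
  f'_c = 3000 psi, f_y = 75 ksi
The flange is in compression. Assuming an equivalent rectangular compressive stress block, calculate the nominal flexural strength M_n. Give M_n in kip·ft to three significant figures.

Tension: T = A_s f_y = 2.19 × 75 = 164.25 kips.
Try a within the flange: a = T/(0.85 f'_c b_f) = 164.25/(0.85 × 3 × 62) = 1.039 in.
Since a = 1.039 ≤ h_f = 3.4 in, the stress block lies entirely in the flange; analyse as a rectangular beam of width b_f.
M_n = T(d − a/2) = 164.25 × (32.8 − 0.5195) = 5302.1 kip·in.
M_n = 5302.1/12 = 441.84 kip·ft.

M_n ≈ 442 kip·ft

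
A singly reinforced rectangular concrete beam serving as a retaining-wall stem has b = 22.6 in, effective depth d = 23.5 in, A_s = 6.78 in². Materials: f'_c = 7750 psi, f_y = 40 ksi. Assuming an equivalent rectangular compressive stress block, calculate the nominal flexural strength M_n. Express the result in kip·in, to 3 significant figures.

M_n ≈ 6130 kip·in

T = A_s f_y = 6.78 × 40 = 271.2 kips.
a = T/(0.85 f'_c b) = 271.2/(0.85 × 7.75 × 22.6) = 1.822 in.
M_n = T(d − a/2) = 271.2 × (23.5 − 0.911) = 6126.1 kip·in.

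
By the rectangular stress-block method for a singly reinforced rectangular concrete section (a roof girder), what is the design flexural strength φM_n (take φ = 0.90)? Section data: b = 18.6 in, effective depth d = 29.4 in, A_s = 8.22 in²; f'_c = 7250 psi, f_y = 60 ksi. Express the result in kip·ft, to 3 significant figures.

T = A_s f_y = 8.22 × 60 = 493.2 kips.
a = T/(0.85 f'_c b) = 493.2/(0.85 × 7.25 × 18.6) = 4.303 in.
M_n = T(d − a/2) = 493.2 × (29.4 − 2.1515) = 13439.0 kip·in = 13439.0/12 = 1119.92 kip·ft.
φM_n = 0.90 × 1119.92 = 1007.93 kip·ft.

φM_n ≈ 1010 kip·ft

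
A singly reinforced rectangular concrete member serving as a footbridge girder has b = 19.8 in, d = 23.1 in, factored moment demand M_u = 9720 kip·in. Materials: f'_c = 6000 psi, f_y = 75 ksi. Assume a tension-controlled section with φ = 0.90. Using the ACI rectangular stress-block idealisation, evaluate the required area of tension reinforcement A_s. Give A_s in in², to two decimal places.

M_n = M_u/φ = 9720/0.90 = 10800 kip·in.
From M_n = 0.85 f'_c a b (d − a/2):
a = d − √(d² − 2M_n/(0.85 f'_c b)) = 23.1 − √(23.1² − 2 × 10800/(0.85 × 6 × 19.8)) = 5.220 in.
A_s = 0.85 f'_c a b / f_y = 0.85 × 6 × 5.220 × 19.8 / 75 = 7.028 in².

A_s ≈ 7.03 in²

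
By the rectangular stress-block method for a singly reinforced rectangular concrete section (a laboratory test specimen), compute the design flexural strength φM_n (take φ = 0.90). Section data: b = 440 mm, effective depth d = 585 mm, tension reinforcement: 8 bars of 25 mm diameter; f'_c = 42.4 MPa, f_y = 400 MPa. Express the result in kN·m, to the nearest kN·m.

φM_n ≈ 757 kN·m

A_s = 8 × 491 = 3928 mm².
T = A_s f_y = 3928 × 400 = 1571200 N = 1571.2 kN.
From C = T: a = T/(0.85 f'_c b) = 1571200/(0.85 × 42.4 × 440) = 99.08 mm.
M_n = T(d − a/2) = 1571.2 kN × (585 − 49.54) mm = 841.31 kN·m.
φM_n = 0.90 × 841.31 = 757.18 kN·m.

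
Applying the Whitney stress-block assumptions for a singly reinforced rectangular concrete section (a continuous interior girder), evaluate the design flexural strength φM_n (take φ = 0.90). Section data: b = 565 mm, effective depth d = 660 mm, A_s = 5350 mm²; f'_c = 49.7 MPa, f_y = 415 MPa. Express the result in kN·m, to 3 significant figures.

T = A_s f_y = 5350 × 415 = 2220250 N = 2220.25 kN.
From C = T: a = T/(0.85 f'_c b) = 2220250/(0.85 × 49.7 × 565) = 93.02 mm.
M_n = T(d − a/2) = 2220.25 kN × (660 − 46.51) mm = 1362.10 kN·m.
φM_n = 0.90 × 1362.10 = 1225.89 kN·m.

φM_n ≈ 1230 kN·m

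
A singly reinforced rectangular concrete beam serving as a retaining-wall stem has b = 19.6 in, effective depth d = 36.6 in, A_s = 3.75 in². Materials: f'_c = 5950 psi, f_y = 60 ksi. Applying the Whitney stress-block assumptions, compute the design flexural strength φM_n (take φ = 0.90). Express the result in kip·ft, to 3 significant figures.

T = A_s f_y = 3.75 × 60 = 225 kips.
a = T/(0.85 f'_c b) = 225/(0.85 × 5.95 × 19.6) = 2.270 in.
M_n = T(d − a/2) = 225 × (36.6 − 1.135) = 7979.6 kip·in = 7979.6/12 = 664.97 kip·ft.
φM_n = 0.90 × 664.97 = 598.47 kip·ft.

φM_n ≈ 598 kip·ft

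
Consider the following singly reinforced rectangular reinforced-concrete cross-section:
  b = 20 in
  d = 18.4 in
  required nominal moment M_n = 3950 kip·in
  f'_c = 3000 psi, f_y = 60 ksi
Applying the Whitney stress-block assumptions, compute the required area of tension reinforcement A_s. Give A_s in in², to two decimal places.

A_s ≈ 4.12 in²

From M_n = 0.85 f'_c a b (d − a/2):
a = d − √(d² − 2M_n/(0.85 f'_c b)) = 18.4 − √(18.4² − 2 × 3950/(0.85 × 3 × 20)) = 4.848 in.
A_s = 0.85 f'_c a b / f_y = 0.85 × 3 × 4.848 × 20 / 60 = 4.121 in².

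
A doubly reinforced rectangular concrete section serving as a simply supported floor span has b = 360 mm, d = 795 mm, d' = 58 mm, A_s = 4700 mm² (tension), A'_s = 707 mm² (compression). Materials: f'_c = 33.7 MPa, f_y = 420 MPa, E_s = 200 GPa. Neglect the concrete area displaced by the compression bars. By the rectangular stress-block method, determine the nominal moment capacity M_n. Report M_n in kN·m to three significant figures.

Assume both tension and compression steel yield.
Net tension couple steel: A_s − A'_s = 3993 mm².
a = (A_s − A'_s) f_y / (0.85 f'_c b) = 1677060/(0.85 × 33.7 × 360) = 162.63 mm.
c = a/β₁ = 162.63/0.809 = 201.03 mm; ε'_s = 0.003(c − d')/c = 0.0021 ≥ f_y/E_s = 0.0021, so compression steel does yield.
M_n = (A_s − A'_s) f_y (d − a/2) + A'_s f_y (d − d') = [1677060 × (795 − 81.315) + 296940 × (795 − 58)] × 10⁻⁶ = 1196.89 + 218.84 = 1415.73 kN·m.

M_n ≈ 1420 kN·m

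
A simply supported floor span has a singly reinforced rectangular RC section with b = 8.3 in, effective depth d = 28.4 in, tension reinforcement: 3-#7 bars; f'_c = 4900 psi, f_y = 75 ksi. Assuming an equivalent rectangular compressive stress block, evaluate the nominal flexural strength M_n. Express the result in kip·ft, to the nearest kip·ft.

M_n ≈ 298 kip·ft

A_s = 3 × 0.6 = 1.8 in².
T = A_s f_y = 1.8 × 75 = 135 kips.
a = T/(0.85 f'_c b) = 135/(0.85 × 4.9 × 8.3) = 3.905 in.
M_n = T(d − a/2) = 135 × (28.4 − 1.9525) = 3570.4 kip·in = 3570.4/12 = 297.53 kip·ft.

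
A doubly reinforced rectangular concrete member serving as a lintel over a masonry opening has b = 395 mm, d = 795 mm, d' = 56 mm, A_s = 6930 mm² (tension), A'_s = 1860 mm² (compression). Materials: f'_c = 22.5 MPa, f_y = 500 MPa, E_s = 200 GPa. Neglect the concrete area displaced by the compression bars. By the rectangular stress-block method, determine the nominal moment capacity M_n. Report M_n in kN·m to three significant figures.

Assume both tension and compression steel yield.
Net tension couple steel: A_s − A'_s = 5070 mm².
a = (A_s − A'_s) f_y / (0.85 f'_c b) = 2535000/(0.85 × 22.5 × 395) = 335.57 mm.
c = a/β₁ = 335.57/0.85 = 394.79 mm; ε'_s = 0.003(c − d')/c = 0.0026 ≥ f_y/E_s = 0.0025, so compression steel does yield.
M_n = (A_s − A'_s) f_y (d − a/2) + A'_s f_y (d − d') = [2535000 × (795 − 167.785) + 930000 × (795 − 56)] × 10⁻⁶ = 1589.99 + 687.27 = 2277.26 kN·m.

M_n ≈ 2280 kN·m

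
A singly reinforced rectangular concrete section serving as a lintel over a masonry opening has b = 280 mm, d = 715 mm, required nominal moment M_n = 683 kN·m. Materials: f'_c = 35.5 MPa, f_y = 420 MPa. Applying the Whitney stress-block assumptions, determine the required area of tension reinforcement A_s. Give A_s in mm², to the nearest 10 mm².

With M_n = 0.85 f'_c a b (d − a/2), solve the quadratic for a:
a = d − √(d² − 2M_n/(0.85 f'_c b)) = 715 − √(715² − 2 × 683×10⁶/(0.85 × 35.5 × 280)) = 123.77 mm.
A_s = 0.85 f'_c a b / f_y = 0.85 × 35.5 × 123.77 × 280 / 420 = 2489.8 mm².

A_s ≈ 2490 mm²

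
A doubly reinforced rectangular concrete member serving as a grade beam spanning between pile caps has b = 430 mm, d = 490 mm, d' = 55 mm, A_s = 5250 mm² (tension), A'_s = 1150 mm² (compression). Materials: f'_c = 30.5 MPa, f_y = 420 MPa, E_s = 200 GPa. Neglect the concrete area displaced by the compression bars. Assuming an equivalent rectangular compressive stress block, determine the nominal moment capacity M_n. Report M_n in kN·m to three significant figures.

M_n ≈ 921 kN·m

Assume both tension and compression steel yield.
Net tension couple steel: A_s − A'_s = 4100 mm².
a = (A_s − A'_s) f_y / (0.85 f'_c b) = 1722000/(0.85 × 30.5 × 430) = 154.47 mm.
c = a/β₁ = 154.47/0.832 = 185.66 mm; ε'_s = 0.003(c − d')/c = 0.0021 ≥ f_y/E_s = 0.0021, so compression steel does yield.
M_n = (A_s − A'_s) f_y (d − a/2) + A'_s f_y (d − d') = [1722000 × (490 − 77.235) + 483000 × (490 − 55)] × 10⁻⁶ = 710.78 + 210.11 = 920.89 kN·m.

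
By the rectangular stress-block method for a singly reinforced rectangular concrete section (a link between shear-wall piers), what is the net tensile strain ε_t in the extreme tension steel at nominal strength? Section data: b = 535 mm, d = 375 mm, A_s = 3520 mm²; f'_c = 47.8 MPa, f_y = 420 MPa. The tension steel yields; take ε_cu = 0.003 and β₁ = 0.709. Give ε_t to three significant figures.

ε_t ≈ 0.00873

a = A_s f_y/(0.85 f'_c b) = 68.01 mm.
β₁ = 0.709, so c = a/β₁ = 68.01/0.709 = 95.92 mm.
From the linear strain diagram with ε_cu = 0.003: ε_t = 0.003 (d − c)/c = 0.003 × (375 − 95.92)/95.92 = 0.00873.
Since ε_t ≥ 0.005, the section is tension-controlled.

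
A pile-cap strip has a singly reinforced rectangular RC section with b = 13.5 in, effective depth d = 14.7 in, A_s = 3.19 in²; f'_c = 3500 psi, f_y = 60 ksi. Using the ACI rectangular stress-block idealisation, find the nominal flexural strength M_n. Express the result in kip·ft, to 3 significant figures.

T = A_s f_y = 3.19 × 60 = 191.4 kips.
a = T/(0.85 f'_c b) = 191.4/(0.85 × 3.5 × 13.5) = 4.766 in.
M_n = T(d − a/2) = 191.4 × (14.7 − 2.383) = 2357.5 kip·in = 2357.5/12 = 196.46 kip·ft.

M_n ≈ 196 kip·ft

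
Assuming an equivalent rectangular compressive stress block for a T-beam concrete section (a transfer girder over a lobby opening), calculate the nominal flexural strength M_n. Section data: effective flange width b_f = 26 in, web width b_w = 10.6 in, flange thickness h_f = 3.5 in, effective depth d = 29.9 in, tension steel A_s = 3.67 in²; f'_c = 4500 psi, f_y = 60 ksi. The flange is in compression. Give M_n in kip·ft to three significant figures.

M_n ≈ 528 kip·ft

Tension: T = A_s f_y = 3.67 × 60 = 220.2 kips.
Try a within the flange: a = T/(0.85 f'_c b_f) = 220.2/(0.85 × 4.5 × 26) = 2.214 in.
Since a = 2.214 ≤ h_f = 3.5 in, the stress block lies entirely in the flange; analyse as a rectangular beam of width b_f.
M_n = T(d − a/2) = 220.2 × (29.9 − 1.107) = 6340.2 kip·in.
M_n = 6340.2/12 = 528.35 kip·ft.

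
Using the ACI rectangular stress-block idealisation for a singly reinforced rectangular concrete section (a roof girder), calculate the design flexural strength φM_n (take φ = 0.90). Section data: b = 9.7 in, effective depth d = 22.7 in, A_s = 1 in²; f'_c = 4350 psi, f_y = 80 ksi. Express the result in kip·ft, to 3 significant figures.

φM_n ≈ 130 kip·ft

T = A_s f_y = 1 × 80 = 80 kips.
a = T/(0.85 f'_c b) = 80/(0.85 × 4.35 × 9.7) = 2.231 in.
M_n = T(d − a/2) = 80 × (22.7 − 1.1155) = 1726.8 kip·in = 1726.8/12 = 143.90 kip·ft.
φM_n = 0.90 × 143.90 = 129.51 kip·ft.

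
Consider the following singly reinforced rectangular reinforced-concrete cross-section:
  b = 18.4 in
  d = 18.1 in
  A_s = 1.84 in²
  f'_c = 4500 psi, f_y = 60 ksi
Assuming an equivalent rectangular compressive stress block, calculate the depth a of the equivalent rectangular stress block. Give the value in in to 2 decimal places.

T = A_s f_y = 1.84 × 60 = 110.4 kips.
a = T/(0.85 f'_c b) = 110.4/(0.85 × 4.5 × 18.4) = 1.57 in.

a ≈ 1.57 in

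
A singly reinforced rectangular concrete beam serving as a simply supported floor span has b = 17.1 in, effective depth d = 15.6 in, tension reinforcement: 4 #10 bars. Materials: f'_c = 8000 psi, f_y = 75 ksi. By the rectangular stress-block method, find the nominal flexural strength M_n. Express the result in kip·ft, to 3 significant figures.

A_s = 4 × 1.27 = 5.08 in².
T = A_s f_y = 5.08 × 75 = 381 kips.
a = T/(0.85 f'_c b) = 381/(0.85 × 8 × 17.1) = 3.277 in.
M_n = T(d − a/2) = 381 × (15.6 − 1.6385) = 5319.3 kip·in = 5319.3/12 = 443.28 kip·ft.

M_n ≈ 443 kip·ft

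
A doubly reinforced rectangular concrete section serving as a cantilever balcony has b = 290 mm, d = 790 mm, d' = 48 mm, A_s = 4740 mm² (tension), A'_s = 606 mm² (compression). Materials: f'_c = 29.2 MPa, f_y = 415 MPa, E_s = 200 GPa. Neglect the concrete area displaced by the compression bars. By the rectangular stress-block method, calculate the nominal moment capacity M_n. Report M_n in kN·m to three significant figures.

M_n ≈ 1340 kN·m

Assume both tension and compression steel yield.
Net tension couple steel: A_s − A'_s = 4134 mm².
a = (A_s − A'_s) f_y / (0.85 f'_c b) = 1715610/(0.85 × 29.2 × 290) = 238.35 mm.
c = a/β₁ = 238.35/0.841 = 283.41 mm; ε'_s = 0.003(c − d')/c = 0.0025 ≥ f_y/E_s = 0.0021, so compression steel does yield.
M_n = (A_s − A'_s) f_y (d − a/2) + A'_s f_y (d − d') = [1715610 × (790 − 119.175) + 251490 × (790 − 48)] × 10⁻⁶ = 1150.87 + 186.61 = 1337.48 kN·m.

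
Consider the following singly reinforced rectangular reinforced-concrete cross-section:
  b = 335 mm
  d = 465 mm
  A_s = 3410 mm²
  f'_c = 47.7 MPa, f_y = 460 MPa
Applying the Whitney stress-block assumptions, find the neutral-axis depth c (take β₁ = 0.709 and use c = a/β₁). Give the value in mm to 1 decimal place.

c ≈ 162.9 mm

T = A_s f_y = 3410 × 460 = 1568600 N = 1568.6 kN.
Setting C = 0.85 f'_c a b equal to T: a = 1568600/(0.85 × 47.7 × 335) = 115.486 mm.
With β₁ = 0.709, c = a/β₁ = 115.486/0.709 = 162.9 mm.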